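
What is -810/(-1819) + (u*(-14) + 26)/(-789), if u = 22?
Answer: 384016/478397 ≈ 0.80271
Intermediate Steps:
-810/(-1819) + (u*(-14) + 26)/(-789) = -810/(-1819) + (22*(-14) + 26)/(-789) = -810*(-1/1819) + (-308 + 26)*(-1/789) = 810/1819 - 282*(-1/789) = 810/1819 + 94/263 = 384016/478397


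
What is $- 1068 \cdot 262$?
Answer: $-279816$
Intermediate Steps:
$- 1068 \cdot 262 = \left(-1\right) 279816 = -279816$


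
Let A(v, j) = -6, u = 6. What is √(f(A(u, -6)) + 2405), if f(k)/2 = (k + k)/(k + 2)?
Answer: √2411 ≈ 49.102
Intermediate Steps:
f(k) = 4*k/(2 + k) (f(k) = 2*((k + k)/(k + 2)) = 2*((2*k)/(2 + k)) = 2*(2*k/(2 + k)) = 4*k/(2 + k))
√(f(A(u, -6)) + 2405) = √(4*(-6)/(2 - 6) + 2405) = √(4*(-6)/(-4) + 2405) = √(4*(-6)*(-¼) + 2405) = √(6 + 2405) = √2411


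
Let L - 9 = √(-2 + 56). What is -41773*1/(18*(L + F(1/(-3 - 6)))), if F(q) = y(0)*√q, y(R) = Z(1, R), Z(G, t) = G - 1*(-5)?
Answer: -41773/(162 + 36*I + 54*√6) ≈ -139.86 + 17.11*I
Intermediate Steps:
Z(G, t) = 5 + G (Z(G, t) = G + 5 = 5 + G)
y(R) = 6 (y(R) = 5 + 1 = 6)
L = 9 + 3*√6 (L = 9 + √(-2 + 56) = 9 + √54 = 9 + 3*√6 ≈ 16.348)
F(q) = 6*√q
-41773*1/(18*(L + F(1/(-3 - 6)))) = -41773*1/(18*((9 + 3*√6) + 6*√(1/(-3 - 6)))) = -41773*1/(18*((9 + 3*√6) + 6*√(1/(-9)))) = -41773*1/(18*((9 + 3*√6) + 6*√(-⅑))) = -41773*1/(18*((9 + 3*√6) + 6*(I/3))) = -41773*1/(18*((9 + 3*√6) + 2*I)) = -41773*1/(18*(9 + 2*I + 3*√6)) = -41773/(162 + 36*I + 54*√6)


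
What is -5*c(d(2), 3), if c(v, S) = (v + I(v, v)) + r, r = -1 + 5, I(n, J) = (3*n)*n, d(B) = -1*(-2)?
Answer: -90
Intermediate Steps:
d(B) = 2
I(n, J) = 3*n²
r = 4
c(v, S) = 4 + v + 3*v² (c(v, S) = (v + 3*v²) + 4 = 4 + v + 3*v²)
-5*c(d(2), 3) = -5*(4 + 2 + 3*2²) = -5*(4 + 2 + 3*4) = -5*(4 + 2 + 12) = -5*18 = -90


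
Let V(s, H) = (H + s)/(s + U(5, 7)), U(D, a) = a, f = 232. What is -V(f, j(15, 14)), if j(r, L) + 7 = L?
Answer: -1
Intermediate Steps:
j(r, L) = -7 + L
V(s, H) = (H + s)/(7 + s) (V(s, H) = (H + s)/(s + 7) = (H + s)/(7 + s))
-V(f, j(15, 14)) = -((-7 + 14) + 232)/(7 + 232) = -(7 + 232)/239 = -239/239 = -1*1 = -1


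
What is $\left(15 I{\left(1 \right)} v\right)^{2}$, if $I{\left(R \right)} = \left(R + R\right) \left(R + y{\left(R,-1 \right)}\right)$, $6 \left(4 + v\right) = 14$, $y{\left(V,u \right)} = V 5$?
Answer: $90000$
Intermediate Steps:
$y{\left(V,u \right)} = 5 V$
$v = - \frac{5}{3}$ ($v = -4 + \frac{1}{6} \cdot 14 = -4 + \frac{7}{3} = - \frac{5}{3} \approx -1.6667$)
$I{\left(R \right)} = 12 R^{2}$ ($I{\left(R \right)} = \left(R + R\right) \left(R + 5 R\right) = 2 R 6 R = 12 R^{2}$)
$\left(15 I{\left(1 \right)} v\right)^{2} = \left(15 \cdot 12 \cdot 1^{2} \left(- \frac{5}{3}\right)\right)^{2} = \left(15 \cdot 12 \cdot 1 \left(- \frac{5}{3}\right)\right)^{2} = \left(15 \cdot 12 \left(- \frac{5}{3}\right)\right)^{2} = \left(180 \left(- \frac{5}{3}\right)\right)^{2} = \left(-300\right)^{2} = 90000$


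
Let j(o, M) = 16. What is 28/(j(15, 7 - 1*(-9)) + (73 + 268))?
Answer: 4/51 ≈ 0.078431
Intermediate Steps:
28/(j(15, 7 - 1*(-9)) + (73 + 268)) = 28/(16 + (73 + 268)) = 28/(16 + 341) = 28/357 = (1/357)*28 = 4/51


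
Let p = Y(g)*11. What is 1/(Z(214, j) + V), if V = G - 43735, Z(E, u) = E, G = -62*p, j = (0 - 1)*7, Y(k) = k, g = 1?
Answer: -1/44203 ≈ -2.2623e-5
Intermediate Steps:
p = 11 (p = 1*11 = 11)
j = -7 (j = -1*7 = -7)
G = -682 (G = -62*11 = -682)
V = -44417 (V = -682 - 43735 = -44417)
1/(Z(214, j) + V) = 1/(214 - 44417) = 1/(-44203) = -1/44203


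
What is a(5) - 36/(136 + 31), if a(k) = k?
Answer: 799/167 ≈ 4.7844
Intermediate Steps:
a(5) - 36/(136 + 31) = 5 - 36/(136 + 31) = 5 - 36/167 = 799/167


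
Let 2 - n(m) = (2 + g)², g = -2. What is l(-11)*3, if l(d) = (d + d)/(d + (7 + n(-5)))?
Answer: 33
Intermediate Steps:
n(m) = 2 (n(m) = 2 - (2 - 2)² = 2 - 1*0² = 2 - 1*0 = 2 + 0 = 2)
l(d) = 2*d/(9 + d) (l(d) = (d + d)/(d + (7 + 2)) = (2*d)/(d + 9) = (2*d)/(9 + d) = 2*d/(9 + d))
l(-11)*3 = (2*(-11)/(9 - 11))*3 = (2*(-11)/(-2))*3 = (2*(-11)*(-½))*3 = 11*3 = 33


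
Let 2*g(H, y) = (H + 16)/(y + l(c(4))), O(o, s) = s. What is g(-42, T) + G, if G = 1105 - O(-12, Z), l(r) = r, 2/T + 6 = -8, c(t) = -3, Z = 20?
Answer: 23961/22 ≈ 1089.1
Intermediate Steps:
T = -⅐ (T = 2/(-6 - 8) = 2/(-14) = 2*(-1/14) = -⅐ ≈ -0.14286)
g(H, y) = (16 + H)/(2*(-3 + y)) (g(H, y) = ((H + 16)/(y - 3))/2 = ((16 + H)/(-3 + y))/2 = (16 + H)/(2*(-3 + y)))
G = 1085 (G = 1105 - 1*20 = 1105 - 20 = 1085)
g(-42, T) + G = (16 - 42)/(2*(-3 - ⅐)) + 1085 = (½)*(-26)/(-22/7) + 1085 = (½)*(-7/22)*(-26) + 1085 = 91/22 + 1085 = 23961/22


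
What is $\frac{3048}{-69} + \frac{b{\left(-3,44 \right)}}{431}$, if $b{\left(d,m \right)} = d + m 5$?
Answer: $- \frac{432905}{9913} \approx -43.67$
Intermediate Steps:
$b{\left(d,m \right)} = d + 5 m$
$\frac{3048}{-69} + \frac{b{\left(-3,44 \right)}}{431} = \frac{3048}{-69} + \frac{-3 + 5 \cdot 44}{431} = 3048 \left(- \frac{1}{69}\right) + \left(-3 + 220\right) \frac{1}{431} = - \frac{1016}{23} + 217 \cdot \frac{1}{431} = - \frac{1016}{23} + \frac{217}{431} = - \frac{432905}{9913}$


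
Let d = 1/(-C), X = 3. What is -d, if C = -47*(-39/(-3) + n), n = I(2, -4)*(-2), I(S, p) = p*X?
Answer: -1/1739 ≈ -0.00057504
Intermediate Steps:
I(S, p) = 3*p (I(S, p) = p*3 = 3*p)
n = 24 (n = (3*(-4))*(-2) = -12*(-2) = 24)
C = -1739 (C = -47*(-39/(-3) + 24) = -47*(-39*(-⅓) + 24) = -47*(13 + 24) = -47*37 = -1739)
d = 1/1739 (d = 1/(-1*(-1739)) = 1/1739 ≈ 0.00057504)
-d = -1*1/1739 = -1/1739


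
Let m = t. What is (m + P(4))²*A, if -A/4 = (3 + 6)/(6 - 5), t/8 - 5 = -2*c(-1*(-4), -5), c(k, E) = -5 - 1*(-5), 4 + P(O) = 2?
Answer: -51984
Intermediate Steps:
P(O) = -2 (P(O) = -4 + 2 = -2)
c(k, E) = 0 (c(k, E) = -5 + 5 = 0)
t = 40 (t = 40 + 8*(-2*0) = 40 + 8*0 = 40 + 0 = 40)
m = 40
A = -36 (A = -4*(3 + 6)/(6 - 5) = -36/1 = -36 ≈ -36.000)
(m + P(4))²*A = (40 - 2)²*(-36) = 38²*(-36) = 1444*(-36) = -51984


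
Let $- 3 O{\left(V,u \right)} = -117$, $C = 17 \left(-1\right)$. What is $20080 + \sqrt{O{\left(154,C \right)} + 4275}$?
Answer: $20080 + \sqrt{4314} \approx 20146.0$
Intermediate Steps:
$C = -17$
$O{\left(V,u \right)} = 39$ ($O{\left(V,u \right)} = \left(- \frac{1}{3}\right) \left(-117\right) = 39$)
$20080 + \sqrt{O{\left(154,C \right)} + 4275} = 20080 + \sqrt{39 + 4275} = 20080 + \sqrt{4314}$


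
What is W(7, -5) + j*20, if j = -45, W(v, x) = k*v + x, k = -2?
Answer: -919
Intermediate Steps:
W(v, x) = x - 2*v (W(v, x) = -2*v + x = x - 2*v)
W(7, -5) + j*20 = (-5 - 2*7) - 45*20 = (-5 - 14) - 900 = -19 - 900 = -919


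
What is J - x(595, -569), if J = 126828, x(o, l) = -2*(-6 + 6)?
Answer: 126828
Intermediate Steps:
x(o, l) = 0 (x(o, l) = -2*0 = 0)
J - x(595, -569) = 126828 - 1*0 = 126828 + 0 = 126828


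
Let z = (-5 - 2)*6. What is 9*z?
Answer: -378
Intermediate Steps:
z = -42 (z = -7*6 = -42)
9*z = 9*(-42) = -378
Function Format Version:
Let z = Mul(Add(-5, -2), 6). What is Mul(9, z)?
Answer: -378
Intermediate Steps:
z = -42 (z = Mul(-7, 6) = -42)
Mul(9, z) = Mul(9, -42) = -378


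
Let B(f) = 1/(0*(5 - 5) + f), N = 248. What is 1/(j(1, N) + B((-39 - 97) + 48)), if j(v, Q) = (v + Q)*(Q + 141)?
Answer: 88/8523767 ≈ 1.0324e-5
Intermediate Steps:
j(v, Q) = (141 + Q)*(Q + v) (j(v, Q) = (Q + v)*(141 + Q) = (141 + Q)*(Q + v))
B(f) = 1/f (B(f) = 1/(0*0 + f) = 1/(0 + f) = 1/f)
1/(j(1, N) + B((-39 - 97) + 48)) = 1/((248² + 141*248 + 141*1 + 248*1) + 1/((-39 - 97) + 48)) = 1/((61504 + 34968 + 141 + 248) + 1/(-136 + 48)) = 1/(96861 + 1/(-88)) = 1/(96861 - 1/88) = 1/(8523767/88) = 88/8523767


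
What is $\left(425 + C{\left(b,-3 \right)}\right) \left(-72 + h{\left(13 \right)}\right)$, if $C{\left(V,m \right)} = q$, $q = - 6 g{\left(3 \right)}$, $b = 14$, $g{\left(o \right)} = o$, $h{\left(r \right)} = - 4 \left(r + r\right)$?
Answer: $-71632$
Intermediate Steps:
$h{\left(r \right)} = - 8 r$ ($h{\left(r \right)} = - 4 \cdot 2 r = - 8 r$)
$q = -18$ ($q = \left(-6\right) 3 = -18$)
$C{\left(V,m \right)} = -18$
$\left(425 + C{\left(b,-3 \right)}\right) \left(-72 + h{\left(13 \right)}\right) = \left(425 - 18\right) \left(-72 - 104\right) = 407 \left(-72 - 104\right) = 407 \left(-176\right) = -71632$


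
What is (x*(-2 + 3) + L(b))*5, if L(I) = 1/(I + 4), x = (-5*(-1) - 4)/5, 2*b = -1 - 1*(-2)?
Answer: 19/9 ≈ 2.1111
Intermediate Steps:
b = ½ (b = (-1 - 1*(-2))/2 = (-1 + 2)/2 = (½)*1 = ½ ≈ 0.50000)
x = ⅕ (x = (5 - 4)*(⅕) = 1*(⅕) = ⅕ ≈ 0.20000)
L(I) = 1/(4 + I)
(x*(-2 + 3) + L(b))*5 = ((-2 + 3)/5 + 1/(4 + ½))*5 = ((⅕)*1 + 1/(9/2))*5 = (⅕ + 2/9)*5 = (19/45)*5 = 19/9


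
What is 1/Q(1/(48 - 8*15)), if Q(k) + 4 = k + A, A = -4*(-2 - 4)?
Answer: 72/1439 ≈ 0.050035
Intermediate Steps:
A = 24 (A = -4*(-6) = 24)
Q(k) = 20 + k (Q(k) = -4 + (k + 24) = -4 + (24 + k) = 20 + k)
1/Q(1/(48 - 8*15)) = 1/(20 + 1/(48 - 8*15)) = 1/(20 + 1/(48 - 120)) = 1/(20 + 1/(-72)) = 1/(20 - 1/72) = 1/(1439/72) = 72/1439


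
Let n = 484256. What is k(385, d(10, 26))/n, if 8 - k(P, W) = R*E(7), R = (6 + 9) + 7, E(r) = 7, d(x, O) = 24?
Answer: -73/242128 ≈ -0.00030149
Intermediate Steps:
R = 22 (R = 15 + 7 = 22)
k(P, W) = -146 (k(P, W) = 8 - 22*7 = 8 - 1*154 = 8 - 154 = -146)
k(385, d(10, 26))/n = -146/484256 = -146*1/484256 = -73/242128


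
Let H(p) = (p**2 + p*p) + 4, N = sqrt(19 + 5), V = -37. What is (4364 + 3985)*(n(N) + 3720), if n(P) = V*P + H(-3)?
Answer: 31241958 - 617826*sqrt(6) ≈ 2.9729e+7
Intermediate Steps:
N = 2*sqrt(6) (N = sqrt(24) = 2*sqrt(6) ≈ 4.8990)
H(p) = 4 + 2*p**2 (H(p) = (p**2 + p**2) + 4 = 2*p**2 + 4 = 4 + 2*p**2)
n(P) = 22 - 37*P (n(P) = -37*P + (4 + 2*(-3)**2) = -37*P + (4 + 2*9) = -37*P + (4 + 18) = -37*P + 22 = 22 - 37*P)
(4364 + 3985)*(n(N) + 3720) = (4364 + 3985)*((22 - 74*sqrt(6)) + 3720) = 8349*((22 - 74*sqrt(6)) + 3720) = 8349*(3742 - 74*sqrt(6)) = 31241958 - 617826*sqrt(6)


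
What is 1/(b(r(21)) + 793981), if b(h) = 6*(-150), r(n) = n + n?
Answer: 1/793081 ≈ 1.2609e-6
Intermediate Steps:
r(n) = 2*n
b(h) = -900
1/(b(r(21)) + 793981) = 1/(-900 + 793981) = 1/793081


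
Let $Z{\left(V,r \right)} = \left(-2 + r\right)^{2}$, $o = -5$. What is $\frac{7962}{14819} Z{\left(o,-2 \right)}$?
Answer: $\frac{127392}{14819} \approx 8.5965$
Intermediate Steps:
$\frac{7962}{14819} Z{\left(o,-2 \right)} = \frac{7962}{14819} \left(-2 - 2\right)^{2} = 7962 \cdot \frac{1}{14819} \left(-4\right)^{2} = \frac{7962}{14819} \cdot 16 = \frac{127392}{14819}$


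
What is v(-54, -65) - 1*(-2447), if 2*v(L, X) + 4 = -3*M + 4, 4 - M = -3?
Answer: 4873/2 ≈ 2436.5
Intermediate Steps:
M = 7 (M = 4 - 1*(-3) = 4 + 3 = 7)
v(L, X) = -21/2 (v(L, X) = -2 + (-3*7 + 4)/2 = -2 + (-21 + 4)/2 = -2 + (½)*(-17) = -2 - 17/2 = -21/2)
v(-54, -65) - 1*(-2447) = -21/2 - 1*(-2447) = -21/2 + 2447 = 4873/2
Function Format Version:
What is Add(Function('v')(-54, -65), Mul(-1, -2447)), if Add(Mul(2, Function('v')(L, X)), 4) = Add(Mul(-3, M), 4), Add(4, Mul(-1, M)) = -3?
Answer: Rational(4873, 2) ≈ 2436.5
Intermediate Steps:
M = 7 (M = Add(4, Mul(-1, -3)) = Add(4, 3) = 7)
Function('v')(L, X) = Rational(-21, 2) (Function('v')(L, X) = Add(-2, Mul(Rational(1, 2), Add(Mul(-3, 7), 4))) = Add(-2, Mul(Rational(1, 2), Add(-21, 4))) = Add(-2, Mul(Rational(1, 2), -17)) = Add(-2, Rational(-17, 2)) = Rational(-21, 2))
Add(Function('v')(-54, -65), Mul(-1, -2447)) = Add(Rational(-21, 2), Mul(-1, -2447)) = Add(Rational(-21, 2), 2447) = Rational(4873, 2)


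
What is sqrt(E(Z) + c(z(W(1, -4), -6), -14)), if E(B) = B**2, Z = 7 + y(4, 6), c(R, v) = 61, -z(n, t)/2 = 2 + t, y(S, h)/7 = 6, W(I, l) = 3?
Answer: sqrt(2462) ≈ 49.619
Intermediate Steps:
y(S, h) = 42 (y(S, h) = 7*6 = 42)
z(n, t) = -4 - 2*t (z(n, t) = -2*(2 + t) = -4 - 2*t)
Z = 49 (Z = 7 + 42 = 49)
sqrt(E(Z) + c(z(W(1, -4), -6), -14)) = sqrt(49**2 + 61) = sqrt(2401 + 61) = sqrt(2462)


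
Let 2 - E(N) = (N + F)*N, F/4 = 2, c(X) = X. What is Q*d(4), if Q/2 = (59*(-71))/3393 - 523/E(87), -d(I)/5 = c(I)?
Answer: 1313566720/28036359 ≈ 46.852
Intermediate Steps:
F = 8 (F = 4*2 = 8)
d(I) = -5*I
E(N) = 2 - N*(8 + N) (E(N) = 2 - (N + 8)*N = 2 - (8 + N)*N = 2 - N*(8 + N))
Q = -65678336/28036359 (Q = 2*((59*(-71))/3393 - 523/(2 - 1*87² - 8*87)) = 2*(-4189*1/3393 - 523/(2 - 1*7569 - 696)) = 2*(-4189/3393 - 523/(2 - 7569 - 696)) = 2*(-4189/3393 - 523/(-8263)) = 2*(-4189/3393 - 523*(-1/8263)) = 2*(-4189/3393 + 523/8263) = 2*(-32839168/28036359) = -65678336/28036359 ≈ -2.3426)
Q*d(4) = -(-328391680)*4/28036359 = -65678336/28036359*(-20) = 1313566720/28036359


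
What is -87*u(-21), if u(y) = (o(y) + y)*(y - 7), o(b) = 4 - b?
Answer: 9744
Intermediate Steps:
u(y) = -28 + 4*y (u(y) = ((4 - y) + y)*(y - 7) = 4*(-7 + y) = -28 + 4*y)
-87*u(-21) = -87*(-28 + 4*(-21)) = -87*(-28 - 84) = -87*(-112) = 9744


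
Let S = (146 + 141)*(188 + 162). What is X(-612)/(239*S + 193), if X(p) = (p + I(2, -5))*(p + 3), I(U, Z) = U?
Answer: 123830/8002581 ≈ 0.015474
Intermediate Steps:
S = 100450 (S = 287*350 = 100450)
X(p) = (2 + p)*(3 + p) (X(p) = (p + 2)*(p + 3) = (2 + p)*(3 + p))
X(-612)/(239*S + 193) = (6 + (-612)² + 5*(-612))/(239*100450 + 193) = (6 + 374544 - 3060)/(24007550 + 193) = 371490/24007743 = 371490*(1/24007743) = 123830/8002581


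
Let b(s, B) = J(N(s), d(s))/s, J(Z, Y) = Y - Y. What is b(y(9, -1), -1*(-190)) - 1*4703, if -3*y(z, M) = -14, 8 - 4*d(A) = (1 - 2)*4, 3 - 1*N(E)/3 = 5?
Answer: -4703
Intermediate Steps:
N(E) = -6 (N(E) = 9 - 3*5 = 9 - 15 = -6)
d(A) = 3 (d(A) = 2 - (1 - 2)*4/4 = 2 - (-1)*4/4 = 2 - 1/4*(-4) = 2 + 1 = 3)
y(z, M) = 14/3 (y(z, M) = -1/3*(-14) = 14/3)
J(Z, Y) = 0
b(s, B) = 0 (b(s, B) = 0/s = 0)
b(y(9, -1), -1*(-190)) - 1*4703 = 0 - 1*4703 = 0 - 4703 = -4703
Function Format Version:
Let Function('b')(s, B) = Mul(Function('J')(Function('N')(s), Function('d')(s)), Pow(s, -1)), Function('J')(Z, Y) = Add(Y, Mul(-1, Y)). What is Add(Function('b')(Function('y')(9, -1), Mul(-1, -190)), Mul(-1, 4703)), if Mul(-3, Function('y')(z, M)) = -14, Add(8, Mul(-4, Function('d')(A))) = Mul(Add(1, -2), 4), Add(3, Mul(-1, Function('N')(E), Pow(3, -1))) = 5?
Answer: -4703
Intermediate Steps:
Function('N')(E) = -6 (Function('N')(E) = Add(9, Mul(-3, 5)) = Add(9, -15) = -6)
Function('d')(A) = 3 (Function('d')(A) = Add(2, Mul(Rational(-1, 4), Mul(Add(1, -2), 4))) = Add(2, Mul(Rational(-1, 4), Mul(-1, 4))) = Add(2, Mul(Rational(-1, 4), -4)) = Add(2, 1) = 3)
Function('y')(z, M) = Rational(14, 3) (Function('y')(z, M) = Mul(Rational(-1, 3), -14) = Rational(14, 3))
Function('J')(Z, Y) = 0
Function('b')(s, B) = 0 (Function('b')(s, B) = Mul(0, Pow(s, -1)) = 0)
Add(Function('b')(Function('y')(9, -1), Mul(-1, -190)), Mul(-1, 4703)) = Add(0, Mul(-1, 4703)) = Add(0, -4703) = -4703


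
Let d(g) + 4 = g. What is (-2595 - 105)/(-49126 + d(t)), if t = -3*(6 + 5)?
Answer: 2700/49163 ≈ 0.054919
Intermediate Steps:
t = -33 (t = -3*11 = -33)
d(g) = -4 + g
(-2595 - 105)/(-49126 + d(t)) = (-2595 - 105)/(-49126 + (-4 - 33)) = -2700/(-49126 - 37) = -2700/(-49163) = -2700*(-1/49163) = 2700/49163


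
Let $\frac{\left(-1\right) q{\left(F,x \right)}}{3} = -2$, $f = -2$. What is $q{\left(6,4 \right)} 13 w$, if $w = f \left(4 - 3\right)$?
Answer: $-156$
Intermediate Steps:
$q{\left(F,x \right)} = 6$ ($q{\left(F,x \right)} = \left(-3\right) \left(-2\right) = 6$)
$w = -2$ ($w = - 2 \left(4 - 3\right) = \left(-2\right) 1 = -2$)
$q{\left(6,4 \right)} 13 w = 6 \cdot 13 \left(-2\right) = 78 \left(-2\right) = -156$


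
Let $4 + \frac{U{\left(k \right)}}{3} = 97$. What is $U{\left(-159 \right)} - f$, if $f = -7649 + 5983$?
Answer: $1945$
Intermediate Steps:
$U{\left(k \right)} = 279$ ($U{\left(k \right)} = -12 + 3 \cdot 97 = -12 + 291 = 279$)
$f = -1666$
$U{\left(-159 \right)} - f = 279 - -1666 = 279 + 1666 = 1945$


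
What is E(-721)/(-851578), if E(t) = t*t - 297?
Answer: -259772/425789 ≈ -0.61010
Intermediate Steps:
E(t) = -297 + t**2 (E(t) = t**2 - 297 = -297 + t**2)
E(-721)/(-851578) = (-297 + (-721)**2)/(-851578) = (-297 + 519841)*(-1/851578) = 519544*(-1/851578) = -259772/425789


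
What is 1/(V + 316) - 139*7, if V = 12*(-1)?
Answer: -295791/304 ≈ -973.00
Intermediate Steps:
V = -12
1/(V + 316) - 139*7 = 1/(-12 + 316) - 139*7 = 1/304 - 973 = -295791/304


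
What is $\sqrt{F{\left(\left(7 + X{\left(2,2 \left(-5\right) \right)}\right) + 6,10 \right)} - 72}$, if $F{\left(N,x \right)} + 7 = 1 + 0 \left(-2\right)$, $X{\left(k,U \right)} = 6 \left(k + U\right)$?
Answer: $i \sqrt{78} \approx 8.8318 i$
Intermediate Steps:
$X{\left(k,U \right)} = 6 U + 6 k$ ($X{\left(k,U \right)} = 6 \left(U + k\right) = 6 U + 6 k$)
$F{\left(N,x \right)} = -6$ ($F{\left(N,x \right)} = -7 + \left(1 + 0 \left(-2\right)\right) = -7 + \left(1 + 0\right) = -7 + 1 = -6$)
$\sqrt{F{\left(\left(7 + X{\left(2,2 \left(-5\right) \right)}\right) + 6,10 \right)} - 72} = \sqrt{-6 - 72} = \sqrt{-78} = i \sqrt{78}$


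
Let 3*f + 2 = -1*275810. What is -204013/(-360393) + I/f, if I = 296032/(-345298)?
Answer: 2428746734000177/4290358472853321 ≈ 0.56609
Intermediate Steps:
f = -275812/3 (f = -⅔ + (-1*275810)/3 = -⅔ + (⅓)*(-275810) = -⅔ - 275810/3 = -275812/3 ≈ -91937.)
I = -148016/172649 (I = 296032*(-1/345298) = -148016/172649 ≈ -0.85732)
-204013/(-360393) + I/f = -204013/(-360393) - 148016/(172649*(-275812/3)) = -204013*(-1/360393) - 148016/172649*(-3/275812) = 204013/360393 + 111012/11904666497 = 2428746734000177/4290358472853321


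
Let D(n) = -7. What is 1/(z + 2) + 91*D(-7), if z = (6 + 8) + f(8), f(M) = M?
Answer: -15287/24 ≈ -636.96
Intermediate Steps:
z = 22 (z = (6 + 8) + 8 = 14 + 8 = 22)
1/(z + 2) + 91*D(-7) = 1/(22 + 2) + 91*(-7) = 1/24 - 637 = -15287/24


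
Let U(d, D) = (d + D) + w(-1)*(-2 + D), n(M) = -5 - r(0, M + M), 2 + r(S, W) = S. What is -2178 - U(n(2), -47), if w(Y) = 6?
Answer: -1834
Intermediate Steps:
r(S, W) = -2 + S
n(M) = -3 (n(M) = -5 - (-2 + 0) = -5 - 1*(-2) = -5 + 2 = -3)
U(d, D) = -12 + d + 7*D (U(d, D) = (d + D) + 6*(-2 + D) = (D + d) + (-12 + 6*D) = -12 + d + 7*D)
-2178 - U(n(2), -47) = -2178 - (-12 - 3 + 7*(-47)) = -2178 - (-12 - 3 - 329) = -2178 - 1*(-344) = -2178 + 344 = -1834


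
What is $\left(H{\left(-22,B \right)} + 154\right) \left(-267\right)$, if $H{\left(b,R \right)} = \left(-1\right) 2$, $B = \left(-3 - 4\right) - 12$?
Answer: $-40584$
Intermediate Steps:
$B = -19$ ($B = \left(-3 - 4\right) - 12 = -7 - 12 = -19$)
$H{\left(b,R \right)} = -2$
$\left(H{\left(-22,B \right)} + 154\right) \left(-267\right) = \left(-2 + 154\right) \left(-267\right) = 152 \left(-267\right) = -40584$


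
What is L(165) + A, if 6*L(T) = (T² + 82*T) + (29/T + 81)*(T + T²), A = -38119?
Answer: 2035445/6 ≈ 3.3924e+5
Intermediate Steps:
L(T) = T²/6 + 41*T/3 + (81 + 29/T)*(T + T²)/6 (L(T) = ((T² + 82*T) + (29/T + 81)*(T + T²))/6 = ((T² + 82*T) + (81 + 29/T)*(T + T²))/6 = (T² + 82*T + (81 + 29/T)*(T + T²))/6 = T²/6 + 41*T/3 + (81 + 29/T)*(T + T²)/6)
L(165) + A = (29/6 + 32*165 + (41/3)*165²) - 38119 = (29/6 + 5280 + (41/3)*27225) - 38119 = (29/6 + 5280 + 372075) - 38119 = 2264159/6 - 38119 = 2035445/6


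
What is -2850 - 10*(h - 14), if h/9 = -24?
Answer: -550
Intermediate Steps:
h = -216 (h = 9*(-24) = -216)
-2850 - 10*(h - 14) = -2850 - 10*(-216 - 14) = -2850 - 10*(-230) = -2850 - 1*(-2300) = -2850 + 2300 = -550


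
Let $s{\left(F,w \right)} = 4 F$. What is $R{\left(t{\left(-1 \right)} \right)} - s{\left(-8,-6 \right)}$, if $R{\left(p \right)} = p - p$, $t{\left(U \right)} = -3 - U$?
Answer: $32$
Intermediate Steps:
$R{\left(p \right)} = 0$
$R{\left(t{\left(-1 \right)} \right)} - s{\left(-8,-6 \right)} = 0 - 4 \left(-8\right) = 0 - -32 = 0 + 32 = 32$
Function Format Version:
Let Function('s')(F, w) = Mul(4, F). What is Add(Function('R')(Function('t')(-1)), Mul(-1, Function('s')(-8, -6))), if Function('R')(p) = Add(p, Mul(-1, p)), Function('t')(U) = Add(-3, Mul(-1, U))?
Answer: 32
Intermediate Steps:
Function('R')(p) = 0
Add(Function('R')(Function('t')(-1)), Mul(-1, Function('s')(-8, -6))) = Add(0, Mul(-1, Mul(4, -8))) = Add(0, Mul(-1, -32)) = Add(0, 32) = 32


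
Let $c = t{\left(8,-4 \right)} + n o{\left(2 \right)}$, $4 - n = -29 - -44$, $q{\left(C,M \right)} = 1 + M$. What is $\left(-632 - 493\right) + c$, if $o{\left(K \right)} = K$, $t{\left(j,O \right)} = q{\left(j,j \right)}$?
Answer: $-1138$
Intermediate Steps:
$t{\left(j,O \right)} = 1 + j$
$n = -11$ ($n = 4 - \left(-29 - -44\right) = 4 - \left(-29 + 44\right) = 4 - 15 = -11$)
$c = -13$ ($c = \left(1 + 8\right) - 22 = 9 - 22 = -13$)
$\left(-632 - 493\right) + c = \left(-632 - 493\right) - 13 = -1125 - 13 = -1138$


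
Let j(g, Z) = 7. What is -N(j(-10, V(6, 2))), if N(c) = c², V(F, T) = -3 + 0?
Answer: -49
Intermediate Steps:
V(F, T) = -3
-N(j(-10, V(6, 2))) = -1*7² = -1*49 = -49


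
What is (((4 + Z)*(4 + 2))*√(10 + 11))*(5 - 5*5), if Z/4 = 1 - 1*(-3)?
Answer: -2400*√21 ≈ -10998.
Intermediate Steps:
Z = 16 (Z = 4*(1 - 1*(-3)) = 4*(1 + 3) = 4*4 = 16)
(((4 + Z)*(4 + 2))*√(10 + 11))*(5 - 5*5) = (((4 + 16)*(4 + 2))*√(10 + 11))*(5 - 5*5) = ((20*6)*√21)*(5 - 25) = (120*√21)*(-20) = -2400*√21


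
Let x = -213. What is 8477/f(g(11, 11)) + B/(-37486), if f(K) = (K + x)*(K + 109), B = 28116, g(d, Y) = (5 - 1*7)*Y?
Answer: -446300221/383200635 ≈ -1.1647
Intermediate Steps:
g(d, Y) = -2*Y (g(d, Y) = (5 - 7)*Y = -2*Y)
f(K) = (-213 + K)*(109 + K) (f(K) = (K - 213)*(K + 109) = (-213 + K)*(109 + K))
8477/f(g(11, 11)) + B/(-37486) = 8477/(-23217 + (-2*11)**2 - (-208)*11) + 28116/(-37486) = 8477/(-23217 + (-22)**2 - 104*(-22)) + 28116*(-1/37486) = 8477/(-23217 + 484 + 2288) - 14058/18743 = 8477/(-20445) - 14058/18743 = 8477*(-1/20445) - 14058/18743 = -8477/20445 - 14058/18743 = -446300221/383200635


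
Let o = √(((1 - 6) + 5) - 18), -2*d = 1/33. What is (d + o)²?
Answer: (1 - 198*I*√2)²/4356 ≈ -18.0 - 0.12856*I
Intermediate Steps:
d = -1/66 (d = -½/33 = -½*1/33 = -1/66 ≈ -0.015152)
o = 3*I*√2 (o = √((-5 + 5) - 18) = √(0 - 18) = √(-18) = 3*I*√2 ≈ 4.2426*I)
(d + o)² = (-1/66 + 3*I*√2)²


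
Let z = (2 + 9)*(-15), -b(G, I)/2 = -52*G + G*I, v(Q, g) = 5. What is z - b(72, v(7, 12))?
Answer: -6933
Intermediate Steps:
b(G, I) = 104*G - 2*G*I (b(G, I) = -2*(-52*G + G*I) = 104*G - 2*G*I)
z = -165 (z = 11*(-15) = -165)
z - b(72, v(7, 12)) = -165 - 2*72*(52 - 1*5) = -165 - 2*72*(52 - 5) = -165 - 2*72*47 = -165 - 1*6768 = -165 - 6768 = -6933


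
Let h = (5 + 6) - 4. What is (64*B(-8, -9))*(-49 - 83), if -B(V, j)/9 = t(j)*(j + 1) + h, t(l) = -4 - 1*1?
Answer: 3573504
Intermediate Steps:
h = 7 (h = 11 - 4 = 7)
t(l) = -5 (t(l) = -4 - 1 = -5)
B(V, j) = -18 + 45*j (B(V, j) = -9*(-5*(j + 1) + 7) = -9*(-5*(1 + j) + 7) = -9*((-5 - 5*j) + 7) = -9*(2 - 5*j) = -18 + 45*j)
(64*B(-8, -9))*(-49 - 83) = (64*(-18 + 45*(-9)))*(-49 - 83) = (64*(-18 - 405))*(-132) = (64*(-423))*(-132) = -27072*(-132) = 3573504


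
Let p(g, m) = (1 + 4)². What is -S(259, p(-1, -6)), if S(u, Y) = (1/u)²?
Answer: -1/67081 ≈ -1.4907e-5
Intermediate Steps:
p(g, m) = 25 (p(g, m) = 5² = 25)
S(u, Y) = u⁻²
-S(259, p(-1, -6)) = -1/259² = -1*1/67081 = -1/67081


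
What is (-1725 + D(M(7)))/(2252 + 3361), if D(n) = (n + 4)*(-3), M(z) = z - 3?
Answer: -583/1871 ≈ -0.31160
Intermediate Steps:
M(z) = -3 + z
D(n) = -12 - 3*n (D(n) = (4 + n)*(-3) = -12 - 3*n)
(-1725 + D(M(7)))/(2252 + 3361) = (-1725 + (-12 - 3*(-3 + 7)))/(2252 + 3361) = (-1725 + (-12 - 3*4))/5613 = (-1725 + (-12 - 12))*(1/5613) = (-1725 - 24)*(1/5613) = -1749*1/5613 = -583/1871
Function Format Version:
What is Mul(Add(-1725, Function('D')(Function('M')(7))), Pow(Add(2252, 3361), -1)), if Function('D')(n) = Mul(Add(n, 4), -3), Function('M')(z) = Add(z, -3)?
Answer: Rational(-583, 1871) ≈ -0.31160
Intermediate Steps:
Function('M')(z) = Add(-3, z)
Function('D')(n) = Add(-12, Mul(-3, n)) (Function('D')(n) = Mul(Add(4, n), -3) = Add(-12, Mul(-3, n)))
Mul(Add(-1725, Function('D')(Function('M')(7))), Pow(Add(2252, 3361), -1)) = Mul(Add(-1725, Add(-12, Mul(-3, Add(-3, 7)))), Pow(Add(2252, 3361), -1)) = Mul(Add(-1725, Add(-12, Mul(-3, 4))), Pow(5613, -1)) = Mul(Add(-1725, Add(-12, -12)), Rational(1, 5613)) = Mul(Add(-1725, -24), Rational(1, 5613)) = Mul(-1749, Rational(1, 5613)) = Rational(-583, 1871)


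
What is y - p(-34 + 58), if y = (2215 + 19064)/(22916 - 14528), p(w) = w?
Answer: -60011/2796 ≈ -21.463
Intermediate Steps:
y = 7093/2796 (y = 21279/8388 = 21279*(1/8388) = 7093/2796 ≈ 2.5368)
y - p(-34 + 58) = 7093/2796 - (-34 + 58) = 7093/2796 - 1*24 = 7093/2796 - 24 = -60011/2796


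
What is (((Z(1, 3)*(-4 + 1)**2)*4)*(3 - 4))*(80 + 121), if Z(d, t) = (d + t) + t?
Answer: -50652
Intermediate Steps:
Z(d, t) = d + 2*t
(((Z(1, 3)*(-4 + 1)**2)*4)*(3 - 4))*(80 + 121) = ((((1 + 2*3)*(-4 + 1)**2)*4)*(3 - 4))*(80 + 121) = ((((1 + 6)*(-3)**2)*4)*(-1))*201 = (((7*9)*4)*(-1))*201 = ((63*4)*(-1))*201 = (252*(-1))*201 = -252*201 = -50652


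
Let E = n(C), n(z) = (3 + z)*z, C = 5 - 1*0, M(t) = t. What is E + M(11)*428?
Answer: 4748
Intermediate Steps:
C = 5 (C = 5 + 0 = 5)
n(z) = z*(3 + z)
E = 40 (E = 5*(3 + 5) = 5*8 = 40)
E + M(11)*428 = 40 + 11*428 = 40 + 4708 = 4748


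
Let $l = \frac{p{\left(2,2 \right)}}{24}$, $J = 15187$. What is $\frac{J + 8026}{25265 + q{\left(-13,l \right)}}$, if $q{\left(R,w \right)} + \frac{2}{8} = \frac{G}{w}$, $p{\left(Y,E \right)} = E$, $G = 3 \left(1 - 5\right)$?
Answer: $\frac{92852}{100483} \approx 0.92406$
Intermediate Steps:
$G = -12$ ($G = 3 \left(-4\right) = -12$)
$l = \frac{1}{12}$ ($l = \frac{2}{24} = 2 \cdot \frac{1}{24} = \frac{1}{12} \approx 0.083333$)
$q{\left(R,w \right)} = - \frac{1}{4} - \frac{12}{w}$
$\frac{J + 8026}{25265 + q{\left(-13,l \right)}} = \frac{15187 + 8026}{25265 + \frac{\frac{1}{\frac{1}{12}} \left(-48 - \frac{1}{12}\right)}{4}} = \frac{23213}{25265 + \frac{1}{4} \cdot 12 \left(-48 - \frac{1}{12}\right)} = \frac{23213}{25265 + \frac{1}{4} \cdot 12 \left(- \frac{577}{12}\right)} = \frac{23213}{25265 - \frac{577}{4}} = \frac{23213}{\frac{100483}{4}} = 23213 \cdot \frac{4}{100483} = \frac{92852}{100483}$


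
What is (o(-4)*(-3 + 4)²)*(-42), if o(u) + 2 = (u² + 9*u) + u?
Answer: 1092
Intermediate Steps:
o(u) = -2 + u² + 10*u (o(u) = -2 + ((u² + 9*u) + u) = -2 + (u² + 10*u) = -2 + u² + 10*u)
(o(-4)*(-3 + 4)²)*(-42) = ((-2 + (-4)² + 10*(-4))*(-3 + 4)²)*(-42) = ((-2 + 16 - 40)*1²)*(-42) = -26*1*(-42) = -26*(-42) = 1092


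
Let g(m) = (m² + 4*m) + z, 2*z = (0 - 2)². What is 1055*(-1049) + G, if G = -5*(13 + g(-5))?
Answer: -1106795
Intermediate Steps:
z = 2 (z = (0 - 2)²/2 = (½)*(-2)² = (½)*4 = 2)
g(m) = 2 + m² + 4*m (g(m) = (m² + 4*m) + 2 = 2 + m² + 4*m)
G = -100 (G = -5*(13 + (2 + (-5)² + 4*(-5))) = -5*(13 + (2 + 25 - 20)) = -5*(13 + 7) = -5*20 = -100)
1055*(-1049) + G = 1055*(-1049) - 100 = -1106695 - 100 = -1106795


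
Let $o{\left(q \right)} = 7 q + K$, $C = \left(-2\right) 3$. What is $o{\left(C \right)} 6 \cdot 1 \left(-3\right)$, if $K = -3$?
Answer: $810$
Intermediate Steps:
$C = -6$
$o{\left(q \right)} = -3 + 7 q$ ($o{\left(q \right)} = 7 q - 3 = -3 + 7 q$)
$o{\left(C \right)} 6 \cdot 1 \left(-3\right) = \left(-3 + 7 \left(-6\right)\right) 6 \cdot 1 \left(-3\right) = \left(-3 - 42\right) 6 \left(-3\right) = \left(-45\right) \left(-18\right) = 810$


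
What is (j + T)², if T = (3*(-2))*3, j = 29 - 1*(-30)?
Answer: 1681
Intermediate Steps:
j = 59 (j = 29 + 30 = 59)
T = -18 (T = -6*3 = -18)
(j + T)² = (59 - 18)² = 41² = 1681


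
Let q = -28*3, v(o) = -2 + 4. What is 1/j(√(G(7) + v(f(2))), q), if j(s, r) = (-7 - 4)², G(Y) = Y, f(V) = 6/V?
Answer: 1/121 ≈ 0.0082645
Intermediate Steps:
v(o) = 2
q = -84
j(s, r) = 121 (j(s, r) = (-11)² = 121)
1/j(√(G(7) + v(f(2))), q) = 1/121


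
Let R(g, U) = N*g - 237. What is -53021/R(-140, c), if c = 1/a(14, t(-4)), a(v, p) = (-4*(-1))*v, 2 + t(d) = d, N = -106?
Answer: -53021/14603 ≈ -3.6308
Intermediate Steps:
t(d) = -2 + d
a(v, p) = 4*v
c = 1/56 (c = 1/(4*14) = 1/56 ≈ 0.017857)
R(g, U) = -237 - 106*g (R(g, U) = -106*g - 237 = -237 - 106*g)
-53021/R(-140, c) = -53021/(-237 - 106*(-140)) = -53021/(-237 + 14840) = -53021/14603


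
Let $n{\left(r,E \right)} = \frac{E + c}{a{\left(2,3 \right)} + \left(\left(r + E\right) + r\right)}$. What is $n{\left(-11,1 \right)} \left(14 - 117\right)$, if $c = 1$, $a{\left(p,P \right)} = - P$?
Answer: $\frac{103}{12} \approx 8.5833$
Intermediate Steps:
$n{\left(r,E \right)} = \frac{1 + E}{-3 + E + 2 r}$ ($n{\left(r,E \right)} = \frac{E + 1}{\left(-1\right) 3 + \left(\left(r + E\right) + r\right)} = \frac{1 + E}{-3 + \left(\left(E + r\right) + r\right)} = \frac{1 + E}{-3 + \left(E + 2 r\right)} = \frac{1 + E}{-3 + E + 2 r}$)
$n{\left(-11,1 \right)} \left(14 - 117\right) = \frac{1 + 1}{-3 + 1 + 2 \left(-11\right)} \left(14 - 117\right) = \frac{1}{-3 + 1 - 22} \cdot 2 \left(-103\right) = \frac{1}{-24} \cdot 2 \left(-103\right) = \left(- \frac{1}{24}\right) 2 \left(-103\right) = \left(- \frac{1}{12}\right) \left(-103\right) = \frac{103}{12}$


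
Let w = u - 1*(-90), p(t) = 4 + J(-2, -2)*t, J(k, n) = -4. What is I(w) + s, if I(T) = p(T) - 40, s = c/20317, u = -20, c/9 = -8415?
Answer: -590537/1847 ≈ -319.73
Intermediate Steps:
c = -75735 (c = 9*(-8415) = -75735)
p(t) = 4 - 4*t
s = -6885/1847 (s = -75735/20317 = -75735*1/20317 = -6885/1847 ≈ -3.7277)
w = 70 (w = -20 - 1*(-90) = -20 + 90 = 70)
I(T) = -36 - 4*T (I(T) = (4 - 4*T) - 40 = -36 - 4*T)
I(w) + s = (-36 - 4*70) - 6885/1847 = (-36 - 280) - 6885/1847 = -316 - 6885/1847 = -590537/1847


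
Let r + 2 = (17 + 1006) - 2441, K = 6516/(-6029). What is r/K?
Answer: 2140295/1629 ≈ 1313.9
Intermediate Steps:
K = -6516/6029 (K = 6516*(-1/6029) = -6516/6029 ≈ -1.0808)
r = -1420 (r = -2 + ((17 + 1006) - 2441) = -2 + (1023 - 2441) = -2 - 1418 = -1420)
r/K = -1420/(-6516/6029) = -1420*(-6029/6516) = 2140295/1629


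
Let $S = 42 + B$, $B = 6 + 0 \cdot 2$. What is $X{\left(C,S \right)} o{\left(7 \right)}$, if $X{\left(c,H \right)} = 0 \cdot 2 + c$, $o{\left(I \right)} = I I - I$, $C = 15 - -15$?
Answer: $1260$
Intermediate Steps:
$C = 30$ ($C = 15 + 15 = 30$)
$B = 6$ ($B = 6 + 0 = 6$)
$S = 48$ ($S = 42 + 6 = 48$)
$o{\left(I \right)} = I^{2} - I$
$X{\left(c,H \right)} = c$ ($X{\left(c,H \right)} = 0 + c = c$)
$X{\left(C,S \right)} o{\left(7 \right)} = 30 \cdot 7 \left(-1 + 7\right) = 30 \cdot 7 \cdot 6 = 30 \cdot 42 = 1260$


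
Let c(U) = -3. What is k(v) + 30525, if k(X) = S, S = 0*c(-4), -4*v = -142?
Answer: 30525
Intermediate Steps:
v = 71/2 (v = -¼*(-142) = 71/2 ≈ 35.500)
S = 0 (S = 0*(-3) = 0)
k(X) = 0
k(v) + 30525 = 0 + 30525 = 30525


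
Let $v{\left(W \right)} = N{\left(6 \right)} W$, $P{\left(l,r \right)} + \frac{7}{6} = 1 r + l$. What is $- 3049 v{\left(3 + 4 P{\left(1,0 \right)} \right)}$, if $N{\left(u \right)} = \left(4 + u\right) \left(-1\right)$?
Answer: $\frac{213430}{3} \approx 71143.0$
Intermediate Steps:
$P{\left(l,r \right)} = - \frac{7}{6} + l + r$ ($P{\left(l,r \right)} = - \frac{7}{6} + \left(1 r + l\right) = - \frac{7}{6} + \left(r + l\right) = - \frac{7}{6} + \left(l + r\right) = - \frac{7}{6} + l + r$)
$N{\left(u \right)} = -4 - u$
$v{\left(W \right)} = - 10 W$ ($v{\left(W \right)} = \left(-4 - 6\right) W = - 10 W$)
$- 3049 v{\left(3 + 4 P{\left(1,0 \right)} \right)} = - 3049 \left(- 10 \left(3 + 4 \left(- \frac{7}{6} + 1 + 0\right)\right)\right) = - 3049 \left(- 10 \left(3 + 4 \left(- \frac{1}{6}\right)\right)\right) = - 3049 \left(- 10 \left(3 - \frac{2}{3}\right)\right) = - 3049 \left(\left(-10\right) \frac{7}{3}\right) = \left(-3049\right) \left(- \frac{70}{3}\right) = \frac{213430}{3}$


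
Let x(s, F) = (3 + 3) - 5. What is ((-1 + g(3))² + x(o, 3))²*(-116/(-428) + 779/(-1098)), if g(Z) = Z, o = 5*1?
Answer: -1287775/117486 ≈ -10.961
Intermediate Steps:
o = 5
x(s, F) = 1 (x(s, F) = 6 - 5 = 1)
((-1 + g(3))² + x(o, 3))²*(-116/(-428) + 779/(-1098)) = ((-1 + 3)² + 1)²*(-116/(-428) + 779/(-1098)) = (2² + 1)²*(-116*(-1/428) + 779*(-1/1098)) = (4 + 1)²*(29/107 - 779/1098) = 5²*(-51511/117486) = 25*(-51511/117486) = -1287775/117486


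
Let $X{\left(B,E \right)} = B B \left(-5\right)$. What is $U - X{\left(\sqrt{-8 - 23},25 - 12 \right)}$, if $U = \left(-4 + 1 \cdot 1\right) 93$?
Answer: $-434$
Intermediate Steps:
$U = -279$ ($U = \left(-4 + 1\right) 93 = \left(-3\right) 93 = -279$)
$X{\left(B,E \right)} = - 5 B^{2}$ ($X{\left(B,E \right)} = B^{2} \left(-5\right) = - 5 B^{2}$)
$U - X{\left(\sqrt{-8 - 23},25 - 12 \right)} = -279 - - 5 \left(\sqrt{-8 - 23}\right)^{2} = -279 - - 5 \left(\sqrt{-31}\right)^{2} = -279 - - 5 \left(i \sqrt{31}\right)^{2} = -279 - \left(-5\right) \left(-31\right) = -279 - 155 = -434$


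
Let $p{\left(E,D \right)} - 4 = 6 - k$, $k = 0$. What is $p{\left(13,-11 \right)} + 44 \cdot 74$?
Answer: $3266$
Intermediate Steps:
$p{\left(E,D \right)} = 10$ ($p{\left(E,D \right)} = 4 + \left(6 - 0\right) = 4 + \left(6 + 0\right) = 4 + 6 = 10$)
$p{\left(13,-11 \right)} + 44 \cdot 74 = 10 + 44 \cdot 74 = 10 + 3256 = 3266$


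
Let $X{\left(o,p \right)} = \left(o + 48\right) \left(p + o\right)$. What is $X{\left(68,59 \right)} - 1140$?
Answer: $13592$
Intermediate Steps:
$X{\left(o,p \right)} = \left(48 + o\right) \left(o + p\right)$
$X{\left(68,59 \right)} - 1140 = \left(68^{2} + 48 \cdot 68 + 48 \cdot 59 + 68 \cdot 59\right) - 1140 = \left(4624 + 3264 + 2832 + 4012\right) - 1140 = 14732 - 1140 = 13592$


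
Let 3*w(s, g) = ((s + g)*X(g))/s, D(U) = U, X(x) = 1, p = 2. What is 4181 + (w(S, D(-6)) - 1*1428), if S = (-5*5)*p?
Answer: 206503/75 ≈ 2753.4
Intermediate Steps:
S = -50 (S = -5*5*2 = -25*2 = -50)
w(s, g) = (g + s)/(3*s) (w(s, g) = (((s + g)*1)/s)/3 = (((g + s)*1)/s)/3 = ((g + s)/s)/3 = (g + s)/(3*s))
4181 + (w(S, D(-6)) - 1*1428) = 4181 + ((⅓)*(-6 - 50)/(-50) - 1*1428) = 4181 + ((⅓)*(-1/50)*(-56) - 1428) = 4181 + (28/75 - 1428) = 4181 - 107072/75 = 206503/75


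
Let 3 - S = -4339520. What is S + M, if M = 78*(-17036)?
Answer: 3010715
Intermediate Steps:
M = -1328808
S = 4339523 (S = 3 - 1*(-4339520) = 3 + 4339520 = 4339523)
S + M = 4339523 - 1328808 = 3010715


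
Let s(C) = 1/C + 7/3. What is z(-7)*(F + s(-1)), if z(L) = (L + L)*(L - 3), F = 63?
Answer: 27020/3 ≈ 9006.7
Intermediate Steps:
s(C) = 7/3 + 1/C (s(C) = 1/C + 7*(⅓) = 1/C + 7/3 = 7/3 + 1/C)
z(L) = 2*L*(-3 + L) (z(L) = (2*L)*(-3 + L) = 2*L*(-3 + L))
z(-7)*(F + s(-1)) = (2*(-7)*(-3 - 7))*(63 + (7/3 + 1/(-1))) = (2*(-7)*(-10))*(63 + (7/3 - 1)) = 140*(63 + 4/3) = 140*(193/3) = 27020/3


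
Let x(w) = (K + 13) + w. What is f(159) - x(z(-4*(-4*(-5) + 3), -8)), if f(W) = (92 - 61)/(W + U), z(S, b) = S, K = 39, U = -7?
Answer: 6111/152 ≈ 40.204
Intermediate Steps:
x(w) = 52 + w (x(w) = (39 + 13) + w = 52 + w)
f(W) = 31/(-7 + W) (f(W) = (92 - 61)/(W - 7) = 31/(-7 + W))
f(159) - x(z(-4*(-4*(-5) + 3), -8)) = 31/(-7 + 159) - (52 - 4*(-4*(-5) + 3)) = 31/152 - (52 - 4*(20 + 3)) = 31*(1/152) - (52 - 4*23) = 31/152 - (52 - 92) = 31/152 - 1*(-40) = 31/152 + 40 = 6111/152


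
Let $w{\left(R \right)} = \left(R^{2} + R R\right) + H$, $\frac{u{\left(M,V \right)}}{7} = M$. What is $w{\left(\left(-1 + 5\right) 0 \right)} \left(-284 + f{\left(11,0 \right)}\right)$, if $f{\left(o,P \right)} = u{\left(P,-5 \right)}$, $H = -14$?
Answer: $3976$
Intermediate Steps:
$u{\left(M,V \right)} = 7 M$
$f{\left(o,P \right)} = 7 P$
$w{\left(R \right)} = -14 + 2 R^{2}$ ($w{\left(R \right)} = \left(R^{2} + R R\right) - 14 = \left(R^{2} + R^{2}\right) - 14 = 2 R^{2} - 14 = -14 + 2 R^{2}$)
$w{\left(\left(-1 + 5\right) 0 \right)} \left(-284 + f{\left(11,0 \right)}\right) = \left(-14 + 2 \left(\left(-1 + 5\right) 0\right)^{2}\right) \left(-284 + 7 \cdot 0\right) = \left(-14 + 2 \left(4 \cdot 0\right)^{2}\right) \left(-284 + 0\right) = \left(-14 + 2 \cdot 0^{2}\right) \left(-284\right) = \left(-14 + 2 \cdot 0\right) \left(-284\right) = \left(-14 + 0\right) \left(-284\right) = \left(-14\right) \left(-284\right) = 3976$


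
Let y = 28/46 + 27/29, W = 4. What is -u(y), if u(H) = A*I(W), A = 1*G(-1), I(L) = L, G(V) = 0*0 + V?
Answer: 4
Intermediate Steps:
G(V) = V (G(V) = 0 + V = V)
y = 1027/667 (y = 28*(1/46) + 27*(1/29) = 14/23 + 27/29 = 1027/667 ≈ 1.5397)
A = -1 (A = 1*(-1) = -1)
u(H) = -4 (u(H) = -1*4 = -4)
-u(y) = -1*(-4) = 4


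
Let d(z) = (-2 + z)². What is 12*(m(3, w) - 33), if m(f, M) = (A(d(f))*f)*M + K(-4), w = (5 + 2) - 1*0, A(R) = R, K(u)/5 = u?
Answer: -384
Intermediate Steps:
K(u) = 5*u
w = 7 (w = 7 + 0 = 7)
m(f, M) = -20 + M*f*(-2 + f)² (m(f, M) = ((-2 + f)²*f)*M + 5*(-4) = (f*(-2 + f)²)*M - 20 = M*f*(-2 + f)² - 20 = -20 + M*f*(-2 + f)²)
12*(m(3, w) - 33) = 12*((-20 + 7*3*(-2 + 3)²) - 33) = 12*((-20 + 7*3*1²) - 33) = 12*((-20 + 7*3*1) - 33) = 12*((-20 + 21) - 33) = 12*(1 - 33) = 12*(-32) = -384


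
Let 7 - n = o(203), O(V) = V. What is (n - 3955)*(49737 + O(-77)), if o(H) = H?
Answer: -206138660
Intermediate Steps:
n = -196 (n = 7 - 1*203 = 7 - 203 = -196)
(n - 3955)*(49737 + O(-77)) = (-196 - 3955)*(49737 - 77) = -4151*49660 = -206138660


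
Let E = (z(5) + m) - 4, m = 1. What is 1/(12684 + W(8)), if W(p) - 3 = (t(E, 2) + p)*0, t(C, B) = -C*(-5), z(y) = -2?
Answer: 1/12687 ≈ 7.8821e-5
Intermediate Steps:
E = -5 (E = (-2 + 1) - 4 = -1 - 4 = -5)
t(C, B) = 5*C
W(p) = 3 (W(p) = 3 + (5*(-5) + p)*0 = 3 + (-25 + p)*0 = 3 + 0 = 3)
1/(12684 + W(8)) = 1/(12684 + 3) = 1/12687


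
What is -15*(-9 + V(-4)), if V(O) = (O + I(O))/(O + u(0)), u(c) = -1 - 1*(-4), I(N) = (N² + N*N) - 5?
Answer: 480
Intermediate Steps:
I(N) = -5 + 2*N² (I(N) = (N² + N²) - 5 = 2*N² - 5 = -5 + 2*N²)
u(c) = 3 (u(c) = -1 + 4 = 3)
V(O) = (-5 + O + 2*O²)/(3 + O) (V(O) = (O + (-5 + 2*O²))/(O + 3) = (-5 + O + 2*O²)/(3 + O))
-15*(-9 + V(-4)) = -15*(-9 + (-5 - 4 + 2*(-4)²)/(3 - 4)) = -15*(-9 + (-5 - 4 + 2*16)/(-1)) = -15*(-9 - (-5 - 4 + 32)) = -15*(-9 - 1*23) = -15*(-9 - 23) = -15*(-32) = 480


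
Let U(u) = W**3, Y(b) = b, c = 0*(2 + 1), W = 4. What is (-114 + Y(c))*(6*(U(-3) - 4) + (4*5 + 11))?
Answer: -44574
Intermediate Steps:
c = 0 (c = 0*3 = 0)
U(u) = 64 (U(u) = 4**3 = 64)
(-114 + Y(c))*(6*(U(-3) - 4) + (4*5 + 11)) = (-114 + 0)*(6*(64 - 4) + (4*5 + 11)) = -114*(6*60 + (20 + 11)) = -114*(360 + 31) = -114*391 = -44574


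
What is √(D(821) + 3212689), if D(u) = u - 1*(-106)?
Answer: 28*√4099 ≈ 1792.7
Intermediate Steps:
D(u) = 106 + u (D(u) = u + 106 = 106 + u)
√(D(821) + 3212689) = √((106 + 821) + 3212689) = √(927 + 3212689) = √3213616 = 28*√4099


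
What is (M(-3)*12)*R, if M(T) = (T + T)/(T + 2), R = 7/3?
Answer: 168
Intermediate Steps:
R = 7/3 (R = 7*(⅓) = 7/3 ≈ 2.3333)
M(T) = 2*T/(2 + T) (M(T) = (2*T)/(2 + T) = 2*T/(2 + T))
(M(-3)*12)*R = ((2*(-3)/(2 - 3))*12)*(7/3) = ((2*(-3)/(-1))*12)*(7/3) = ((2*(-3)*(-1))*12)*(7/3) = (6*12)*(7/3) = 72*(7/3) = 168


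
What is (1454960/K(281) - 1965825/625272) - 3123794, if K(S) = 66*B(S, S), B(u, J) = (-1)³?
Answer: -21637076057243/6877992 ≈ -3.1458e+6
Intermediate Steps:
B(u, J) = -1
K(S) = -66 (K(S) = 66*(-1) = -66)
(1454960/K(281) - 1965825/625272) - 3123794 = (1454960/(-66) - 1965825/625272) - 3123794 = (1454960*(-1/66) - 1965825*1/625272) - 3123794 = (-727480/33 - 655275/208424) - 3123794 = -151645915595/6877992 - 3123794 = -21637076057243/6877992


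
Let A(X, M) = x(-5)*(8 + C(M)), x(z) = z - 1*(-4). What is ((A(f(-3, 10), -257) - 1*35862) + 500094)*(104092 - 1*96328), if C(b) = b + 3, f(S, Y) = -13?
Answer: 3606207192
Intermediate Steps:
x(z) = 4 + z (x(z) = z + 4 = 4 + z)
C(b) = 3 + b
A(X, M) = -11 - M (A(X, M) = (4 - 5)*(8 + (3 + M)) = -(11 + M) = -11 - M)
((A(f(-3, 10), -257) - 1*35862) + 500094)*(104092 - 1*96328) = (((-11 - 1*(-257)) - 1*35862) + 500094)*(104092 - 1*96328) = (((-11 + 257) - 35862) + 500094)*(104092 - 96328) = ((246 - 35862) + 500094)*7764 = (-35616 + 500094)*7764 = 464478*7764 = 3606207192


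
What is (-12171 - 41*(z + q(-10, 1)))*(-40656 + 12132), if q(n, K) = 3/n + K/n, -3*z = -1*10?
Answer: 1752980452/5 ≈ 3.5060e+8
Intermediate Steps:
z = 10/3 (z = -(-1)*10/3 = -1/3*(-10) = 10/3 ≈ 3.3333)
(-12171 - 41*(z + q(-10, 1)))*(-40656 + 12132) = (-12171 - 41*(10/3 + (3 + 1)/(-10)))*(-40656 + 12132) = (-12171 - 41*(10/3 - 1/10*4))*(-28524) = (-12171 - 41*(10/3 - 2/5))*(-28524) = (-12171 - 41*44/15)*(-28524) = (-12171 - 1804/15)*(-28524) = -184369/15*(-28524) = 1752980452/5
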